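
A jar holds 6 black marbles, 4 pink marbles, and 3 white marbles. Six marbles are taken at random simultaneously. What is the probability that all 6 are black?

Unordered draws without replacement: count favorable combinations over C(13,6).
Favorable = C(6,6) · C(4,0) · C(3,0) = 1; total = C(13,6) = 1716.
P = 1/1716 = 1/1716 ≈ 0.0006.

1/1716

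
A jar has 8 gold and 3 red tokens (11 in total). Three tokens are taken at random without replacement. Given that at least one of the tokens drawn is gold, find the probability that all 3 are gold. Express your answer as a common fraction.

P(all 3 gold) = C(8,3)/C(11,3) = 56/165; P(at least one gold) = 1 − C(3,3)/C(11,3) = 164/165.
Since 'all 3 gold' ⊆ 'at least one gold', P(all 3 | at least one) = 56/165 / 164/165 = 14/41 ≈ 0.3415.

14/41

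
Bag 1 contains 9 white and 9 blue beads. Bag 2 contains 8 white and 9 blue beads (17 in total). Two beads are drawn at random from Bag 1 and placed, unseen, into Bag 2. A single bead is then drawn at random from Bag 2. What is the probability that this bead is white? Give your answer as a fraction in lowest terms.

9/19

Condition on how many of the transferred beads are white (from Bag 1: 9 white of 18; then Bag 2 has 19 total).
  0 white: C(9,0)C(9,2)/C(18,2) = 4/17; then P = 8/19
  1 white: C(9,1)C(9,1)/C(18,2) = 9/17; then P = 9/19
  2 white: C(9,2)C(9,0)/C(18,2) = 4/17; then P = 10/19
P(white from Bag 2) = 9/19 ≈ 0.4737.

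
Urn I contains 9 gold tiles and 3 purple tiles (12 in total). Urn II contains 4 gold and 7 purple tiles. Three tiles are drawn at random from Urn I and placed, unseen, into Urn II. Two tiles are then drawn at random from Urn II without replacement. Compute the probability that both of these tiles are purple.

1161/4004

Condition on how many of the transferred tiles are purple (from Urn I: 3 purple of 12; then Urn II has 14 total).
  0 purple: C(3,0)C(9,3)/C(12,3) = 21/55; then P = C(7,2)/C(14,2) = 3/13
  1 purple: C(3,1)C(9,2)/C(12,3) = 27/55; then P = C(8,2)/C(14,2) = 4/13
  2 purple: C(3,2)C(9,1)/C(12,3) = 27/220; then P = C(9,2)/C(14,2) = 36/91
  3 purple: C(3,3)C(9,0)/C(12,3) = 1/220; then P = C(10,2)/C(14,2) = 45/91
P(both purple) = 1161/4004 ≈ 0.2900.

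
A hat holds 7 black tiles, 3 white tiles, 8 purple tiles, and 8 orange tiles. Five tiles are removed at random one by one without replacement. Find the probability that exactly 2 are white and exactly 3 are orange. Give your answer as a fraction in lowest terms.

42/16445

Unordered draws without replacement: count favorable combinations over C(26,5).
Favorable = C(7,0) · C(3,2) · C(8,0) · C(8,3) = 168; total = C(26,5) = 65780.
P = 168/65780 = 42/16445 ≈ 0.0026.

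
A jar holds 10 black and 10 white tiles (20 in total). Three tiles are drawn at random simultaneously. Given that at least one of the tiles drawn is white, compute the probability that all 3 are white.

2/17

P(all 3 white) = C(10,3)/C(20,3) = 2/19; P(at least one white) = 1 − C(10,3)/C(20,3) = 17/19.
Since 'all 3 white' ⊆ 'at least one white', P(all 3 | at least one) = 2/19 / 17/19 = 2/17 ≈ 0.1176.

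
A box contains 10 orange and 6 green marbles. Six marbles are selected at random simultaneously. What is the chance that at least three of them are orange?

Sum the hypergeometric tail for j = 3,…,6 orange marbles.
Favorable = C(10,3)·C(6,3) + C(10,4)·C(6,2) + C(10,5)·C(6,1) + C(10,6)·C(6,0) = 7272; total = C(16,6) = 8008.
P = 7272/8008 = 909/1001 ≈ 0.9081.

909/1001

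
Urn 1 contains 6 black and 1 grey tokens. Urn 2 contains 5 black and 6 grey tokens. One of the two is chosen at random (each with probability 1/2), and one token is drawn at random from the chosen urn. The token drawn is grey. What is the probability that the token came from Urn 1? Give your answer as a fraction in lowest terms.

11/53

P(grey | Urn 1) = 1/7; P(grey | Urn 2) = 6/11.
P(grey) = 1/2·1/7 + 1/2·6/11 = 53/154.
By Bayes' rule, P(Urn 1 | grey) = 1/14 / 53/154 = 11/53 ≈ 0.2075.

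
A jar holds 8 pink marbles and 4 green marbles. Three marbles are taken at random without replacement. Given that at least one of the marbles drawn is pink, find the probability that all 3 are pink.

7/27

P(all 3 pink) = C(8,3)/C(12,3) = 14/55; P(at least one pink) = 1 − C(4,3)/C(12,3) = 54/55.
Since 'all 3 pink' ⊆ 'at least one pink', P(all 3 | at least one) = 14/55 / 54/55 = 7/27 ≈ 0.2593.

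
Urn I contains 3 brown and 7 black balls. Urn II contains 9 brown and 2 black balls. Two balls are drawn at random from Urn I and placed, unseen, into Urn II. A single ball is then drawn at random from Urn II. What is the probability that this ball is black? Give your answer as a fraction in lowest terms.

Condition on how many of the transferred balls are black (from Urn I: 7 black of 10; then Urn II has 13 total).
  0 black: C(7,0)C(3,2)/C(10,2) = 1/15; then P = 2/13
  1 black: C(7,1)C(3,1)/C(10,2) = 7/15; then P = 3/13
  2 black: C(7,2)C(3,0)/C(10,2) = 7/15; then P = 4/13
P(black from Urn II) = 17/65 ≈ 0.2615.

17/65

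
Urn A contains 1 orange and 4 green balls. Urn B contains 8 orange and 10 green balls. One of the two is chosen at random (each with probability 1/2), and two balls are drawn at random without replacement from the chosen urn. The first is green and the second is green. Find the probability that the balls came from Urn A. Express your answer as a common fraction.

P(E | Urn A) = 3/5; P(E | Urn B) = 5/17.
P(E) = 1/2·3/5 + 1/2·5/17 = 38/85.
By Bayes' rule, P(Urn A | E) = 3/10 / 38/85 = 51/76 ≈ 0.6711.

51/76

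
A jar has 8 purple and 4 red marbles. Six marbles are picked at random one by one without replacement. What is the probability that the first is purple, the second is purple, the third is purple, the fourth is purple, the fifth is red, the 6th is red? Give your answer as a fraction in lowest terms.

1/33

Multiply the conditional probability of each draw in order, without replacement, so each draw removes one from its color and from the total.
P = (8/12) · (7/11) · (6/10) · (5/9) · (4/8) · (3/7) = 1/33 ≈ 0.0303.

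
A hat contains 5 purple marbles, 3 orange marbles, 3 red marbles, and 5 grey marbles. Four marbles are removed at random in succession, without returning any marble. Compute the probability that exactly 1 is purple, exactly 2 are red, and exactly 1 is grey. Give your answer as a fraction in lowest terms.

Unordered draws without replacement: count favorable combinations over C(16,4).
Favorable = C(5,1) · C(3,0) · C(3,2) · C(5,1) = 75; total = C(16,4) = 1820.
P = 75/1820 = 15/364 ≈ 0.0412.

15/364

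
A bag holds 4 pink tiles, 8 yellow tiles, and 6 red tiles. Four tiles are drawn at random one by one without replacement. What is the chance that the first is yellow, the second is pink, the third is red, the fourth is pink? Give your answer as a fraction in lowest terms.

2/255

Multiply the conditional probability of each draw in order, without replacement, so each draw removes one from its color and from the total.
P = (8/18) · (4/17) · (6/16) · (3/15) = 2/255 ≈ 0.0078.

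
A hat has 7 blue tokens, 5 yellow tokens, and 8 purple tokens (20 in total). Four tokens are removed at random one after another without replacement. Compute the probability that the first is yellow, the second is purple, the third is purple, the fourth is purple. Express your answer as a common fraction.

Multiply the conditional probability of each draw in order, without replacement, so each draw removes one from its color and from the total.
P = (5/20) · (8/19) · (7/18) · (6/17) = 14/969 ≈ 0.0144.

14/969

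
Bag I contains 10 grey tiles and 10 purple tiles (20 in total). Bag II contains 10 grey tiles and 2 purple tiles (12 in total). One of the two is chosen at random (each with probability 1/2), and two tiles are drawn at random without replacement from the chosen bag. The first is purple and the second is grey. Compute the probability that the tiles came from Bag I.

33/52

P(E | Bag I) = 5/19; P(E | Bag II) = 5/33.
P(E) = 1/2·5/19 + 1/2·5/33 = 130/627.
By Bayes' rule, P(Bag I | E) = 5/38 / 130/627 = 33/52 ≈ 0.6346.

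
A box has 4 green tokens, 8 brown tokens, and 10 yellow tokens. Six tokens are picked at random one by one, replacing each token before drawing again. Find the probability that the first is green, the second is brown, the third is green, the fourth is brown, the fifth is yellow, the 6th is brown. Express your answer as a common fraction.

1280/1771561

Multiply the conditional probability of each draw in order, with replacement (the composition resets each draw).
P = (4/22) · (8/22) · (4/22) · (8/22) · (10/22) · (8/22) = 1280/1771561 ≈ 0.0007.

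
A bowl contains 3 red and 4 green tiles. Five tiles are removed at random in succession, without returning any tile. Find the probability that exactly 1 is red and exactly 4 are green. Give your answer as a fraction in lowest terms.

1/7

Unordered draws without replacement: count favorable combinations over C(7,5).
Favorable = C(3,1) · C(4,4) = 3; total = C(7,5) = 21.
P = 3/21 = 1/7 ≈ 0.1429.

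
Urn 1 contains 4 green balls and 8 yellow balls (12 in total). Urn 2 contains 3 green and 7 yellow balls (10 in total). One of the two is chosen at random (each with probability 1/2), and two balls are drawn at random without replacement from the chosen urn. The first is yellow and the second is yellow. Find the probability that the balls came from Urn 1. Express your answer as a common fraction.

10/21

P(E | Urn 1) = 14/33; P(E | Urn 2) = 7/15.
P(E) = 1/2·14/33 + 1/2·7/15 = 49/110.
By Bayes' rule, P(Urn 1 | E) = 7/33 / 49/110 = 10/21 ≈ 0.4762.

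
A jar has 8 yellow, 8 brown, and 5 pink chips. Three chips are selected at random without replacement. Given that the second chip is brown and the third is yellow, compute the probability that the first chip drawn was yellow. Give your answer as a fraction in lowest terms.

7/19

P(first=yellow and the second chip is brown and the third is yellow) = (8/21)·(8/20)·(7/19) = 16/285.
P(E) = Σ over first color = 16/285 + 16/285 + 16/399 = 16/105.
By Bayes, P(first=yellow | E) = 16/285 / 16/105 = 7/19 ≈ 0.3684.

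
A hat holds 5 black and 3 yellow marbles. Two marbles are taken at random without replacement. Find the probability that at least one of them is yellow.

Use the complement: P(at least one yellow) = 1 − P(no yellow).
P(none) = C(5,2)/C(8,2) = 10/28.
So P = 1 − 10/28 = 9/14 ≈ 0.6429.

9/14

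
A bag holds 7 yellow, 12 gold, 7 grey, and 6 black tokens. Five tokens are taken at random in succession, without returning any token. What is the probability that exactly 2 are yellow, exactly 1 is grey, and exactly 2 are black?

315/28768

Unordered draws without replacement: count favorable combinations over C(32,5).
Favorable = C(7,2) · C(12,0) · C(7,1) · C(6,2) = 2205; total = C(32,5) = 201376.
P = 2205/201376 = 315/28768 ≈ 0.0109.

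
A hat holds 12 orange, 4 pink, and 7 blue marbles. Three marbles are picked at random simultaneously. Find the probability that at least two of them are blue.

Sum the hypergeometric tail for j = 2,…,3 blue marbles.
Favorable = C(7,2)·C(16,1) + C(7,3)·C(16,0) = 371; total = C(23,3) = 1771.
P = 371/1771 = 53/253 ≈ 0.2095.

53/253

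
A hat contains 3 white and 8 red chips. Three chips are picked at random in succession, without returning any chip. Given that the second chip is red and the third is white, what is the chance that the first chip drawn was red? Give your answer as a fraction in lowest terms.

7/9

P(first=red and the second chip is red and the third is white) = (8/11)·(7/10)·(3/9) = 28/165.
P(E) = Σ over first color = 8/165 + 28/165 = 12/55.
By Bayes, P(first=red | E) = 28/165 / 12/55 = 7/9 ≈ 0.7778.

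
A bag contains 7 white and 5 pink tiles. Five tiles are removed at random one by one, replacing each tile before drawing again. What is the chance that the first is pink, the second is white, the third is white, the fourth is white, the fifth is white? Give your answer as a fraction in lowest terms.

12005/248832

Multiply the conditional probability of each draw in order, with replacement (the composition resets each draw).
P = (5/12) · (7/12) · (7/12) · (7/12) · (7/12) = 12005/248832 ≈ 0.0482.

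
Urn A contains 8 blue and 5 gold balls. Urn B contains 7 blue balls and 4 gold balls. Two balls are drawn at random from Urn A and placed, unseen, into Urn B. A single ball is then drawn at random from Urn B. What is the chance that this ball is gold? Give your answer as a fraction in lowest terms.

Condition on how many of the transferred balls are gold (from Urn A: 5 gold of 13; then Urn B has 13 total).
  0 gold: C(5,0)C(8,2)/C(13,2) = 14/39; then P = 4/13
  1 gold: C(5,1)C(8,1)/C(13,2) = 20/39; then P = 5/13
  2 gold: C(5,2)C(8,0)/C(13,2) = 5/39; then P = 6/13
P(gold from Urn B) = 62/169 ≈ 0.3669.

62/169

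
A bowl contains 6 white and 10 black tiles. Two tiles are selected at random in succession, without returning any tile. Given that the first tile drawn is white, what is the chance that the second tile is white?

1/3

After removing 1 white, the bowl has 5 white out of 15 remaining.
P(second is white | given) = 5/15 = 1/3 ≈ 0.3333.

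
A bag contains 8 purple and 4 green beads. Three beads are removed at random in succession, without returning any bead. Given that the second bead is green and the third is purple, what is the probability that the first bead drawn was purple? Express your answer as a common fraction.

7/10

P(first=purple and the second bead is green and the third is purple) = (8/12)·(4/11)·(7/10) = 28/165.
P(E) = Σ over first color = 28/165 + 4/55 = 8/33.
By Bayes, P(first=purple | E) = 28/165 / 8/33 = 7/10 ≈ 0.7000.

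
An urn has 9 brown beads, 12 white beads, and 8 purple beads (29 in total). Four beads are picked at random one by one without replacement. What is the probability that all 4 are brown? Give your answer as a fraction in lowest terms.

Unordered draws without replacement: count favorable combinations over C(29,4).
Favorable = C(9,4) · C(12,0) · C(8,0) = 126; total = C(29,4) = 23751.
P = 126/23751 = 2/377 ≈ 0.0053.

2/377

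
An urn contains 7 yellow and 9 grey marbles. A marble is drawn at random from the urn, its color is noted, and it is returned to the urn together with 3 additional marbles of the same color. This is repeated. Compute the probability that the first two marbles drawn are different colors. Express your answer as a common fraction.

63/152

Either grey then yellow, or yellow then grey; after the first draw the total is 19.
P = (9/16)·(7/19) + (7/16)·(9/19) = 63/152 ≈ 0.4145.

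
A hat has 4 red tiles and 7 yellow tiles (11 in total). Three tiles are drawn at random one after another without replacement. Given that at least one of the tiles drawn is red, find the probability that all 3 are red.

P(all 3 red) = C(4,3)/C(11,3) = 4/165; P(at least one red) = 1 − C(7,3)/C(11,3) = 26/33.
Since 'all 3 red' ⊆ 'at least one red', P(all 3 | at least one) = 4/165 / 26/33 = 2/65 ≈ 0.0308.

2/65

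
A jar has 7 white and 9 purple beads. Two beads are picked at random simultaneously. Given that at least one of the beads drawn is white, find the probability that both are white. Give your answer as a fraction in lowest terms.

1/4

P(both white) = C(7,2)/C(16,2) = 7/40; P(at least one white) = 1 − C(9,2)/C(16,2) = 7/10.
Since 'both white' ⊆ 'at least one white', P(both | at least one) = 7/40 / 7/10 = 1/4 ≈ 0.2500.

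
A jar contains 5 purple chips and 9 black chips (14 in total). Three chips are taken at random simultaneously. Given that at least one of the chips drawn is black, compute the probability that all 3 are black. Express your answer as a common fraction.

14/59

P(all 3 black) = C(9,3)/C(14,3) = 3/13; P(at least one black) = 1 − C(5,3)/C(14,3) = 177/182.
Since 'all 3 black' ⊆ 'at least one black', P(all 3 | at least one) = 3/13 / 177/182 = 14/59 ≈ 0.2373.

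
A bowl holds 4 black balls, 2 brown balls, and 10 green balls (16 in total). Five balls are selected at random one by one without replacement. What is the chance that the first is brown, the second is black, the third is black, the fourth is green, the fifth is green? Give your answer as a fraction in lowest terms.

Multiply the conditional probability of each draw in order, without replacement, so each draw removes one from its color and from the total.
P = (2/16) · (4/15) · (3/14) · (10/13) · (9/12) = 3/728 ≈ 0.0041.

3/728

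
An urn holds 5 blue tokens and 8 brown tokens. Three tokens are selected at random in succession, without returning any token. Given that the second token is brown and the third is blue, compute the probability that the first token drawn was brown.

7/11

P(first=brown and the second token is brown and the third is blue) = (8/13)·(7/12)·(5/11) = 70/429.
P(E) = Σ over first color = 40/429 + 70/429 = 10/39.
By Bayes, P(first=brown | E) = 70/429 / 10/39 = 7/11 ≈ 0.6364.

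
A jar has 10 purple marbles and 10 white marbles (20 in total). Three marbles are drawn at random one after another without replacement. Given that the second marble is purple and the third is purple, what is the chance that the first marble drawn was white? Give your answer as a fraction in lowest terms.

5/9

P(first=white and the second marble is purple and the third is purple) = (10/20)·(10/19)·(9/18) = 5/38.
P(E) = Σ over first color = 2/19 + 5/38 = 9/38.
By Bayes, P(first=white | E) = 5/38 / 9/38 = 5/9 ≈ 0.5556.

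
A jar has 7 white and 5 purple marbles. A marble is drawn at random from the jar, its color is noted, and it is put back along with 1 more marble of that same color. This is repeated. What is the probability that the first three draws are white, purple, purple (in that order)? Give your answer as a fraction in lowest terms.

5/52

Track the composition after each reinforcement of +1.
P = (7/12) · (5/13) · (6/14) = 5/52 ≈ 0.0962.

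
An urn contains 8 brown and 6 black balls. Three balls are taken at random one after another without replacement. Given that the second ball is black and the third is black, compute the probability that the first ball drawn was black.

1/3

P(first=black and the second ball is black and the third is black) = (6/14)·(5/13)·(4/12) = 5/91.
P(E) = Σ over first color = 10/91 + 5/91 = 15/91.
By Bayes, P(first=black | E) = 5/91 / 15/91 = 1/3 ≈ 0.3333.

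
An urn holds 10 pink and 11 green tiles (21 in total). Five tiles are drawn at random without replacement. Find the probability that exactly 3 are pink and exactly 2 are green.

Unordered draws without replacement: count favorable combinations over C(21,5).
Favorable = C(10,3) · C(11,2) = 6600; total = C(21,5) = 20349.
P = 6600/20349 = 2200/6783 ≈ 0.3243.

2200/6783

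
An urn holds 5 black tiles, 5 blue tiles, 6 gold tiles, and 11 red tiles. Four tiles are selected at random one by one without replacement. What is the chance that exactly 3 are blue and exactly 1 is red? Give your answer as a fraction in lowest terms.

11/1755

Unordered draws without replacement: count favorable combinations over C(27,4).
Favorable = C(5,0) · C(5,3) · C(6,0) · C(11,1) = 110; total = C(27,4) = 17550.
P = 110/17550 = 11/1755 ≈ 0.0063.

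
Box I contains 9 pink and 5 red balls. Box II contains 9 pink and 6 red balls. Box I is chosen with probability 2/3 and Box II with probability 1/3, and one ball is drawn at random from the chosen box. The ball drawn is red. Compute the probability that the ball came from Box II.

P(red | Box I) = 5/14; P(red | Box II) = 2/5.
P(red) = 2/3·5/14 + 1/3·2/5 = 13/35.
By Bayes' rule, P(Box II | red) = 2/15 / 13/35 = 14/39 ≈ 0.3590.

14/39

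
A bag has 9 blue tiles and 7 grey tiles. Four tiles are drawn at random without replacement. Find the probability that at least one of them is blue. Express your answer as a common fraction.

Use the complement: P(at least one blue) = 1 − P(no blue).
P(none) = C(7,4)/C(16,4) = 35/1820.
So P = 1 − 35/1820 = 51/52 ≈ 0.9808.

51/52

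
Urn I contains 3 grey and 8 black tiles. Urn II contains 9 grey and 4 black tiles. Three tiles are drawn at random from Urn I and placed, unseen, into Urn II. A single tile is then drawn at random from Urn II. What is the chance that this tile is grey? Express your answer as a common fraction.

Condition on how many of the transferred tiles are grey (from Urn I: 3 grey of 11; then Urn II has 16 total).
  0 grey: C(3,0)C(8,3)/C(11,3) = 56/165; then P = 9/16
  1 grey: C(3,1)C(8,2)/C(11,3) = 28/55; then P = 10/16
  2 grey: C(3,2)C(8,1)/C(11,3) = 8/55; then P = 11/16
  3 grey: C(3,3)C(8,0)/C(11,3) = 1/165; then P = 12/16
P(grey from Urn II) = 27/44 ≈ 0.6136.

27/44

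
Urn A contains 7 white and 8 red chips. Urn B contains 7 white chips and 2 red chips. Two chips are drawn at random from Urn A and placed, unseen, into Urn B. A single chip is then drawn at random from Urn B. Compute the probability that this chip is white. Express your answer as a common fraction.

119/165

Condition on how many of the transferred chips are white (from Urn A: 7 white of 15; then Urn B has 11 total).
  0 white: C(7,0)C(8,2)/C(15,2) = 4/15; then P = 7/11
  1 white: C(7,1)C(8,1)/C(15,2) = 8/15; then P = 8/11
  2 white: C(7,2)C(8,0)/C(15,2) = 1/5; then P = 9/11
P(white from Urn B) = 119/165 ≈ 0.7212.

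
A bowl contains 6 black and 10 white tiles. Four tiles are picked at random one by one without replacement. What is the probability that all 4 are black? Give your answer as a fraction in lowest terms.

3/364

Multiply the conditional probability of each draw in order, without replacement, so each draw removes one from its color and from the total.
P = (6/16) · (5/15) · (4/14) · (3/13) = 3/364 ≈ 0.0082.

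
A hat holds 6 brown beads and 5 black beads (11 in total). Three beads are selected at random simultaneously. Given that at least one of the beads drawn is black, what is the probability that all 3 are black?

P(all 3 black) = C(5,3)/C(11,3) = 2/33; P(at least one black) = 1 − C(6,3)/C(11,3) = 29/33.
Since 'all 3 black' ⊆ 'at least one black', P(all 3 | at least one) = 2/33 / 29/33 = 2/29 ≈ 0.0690.

2/29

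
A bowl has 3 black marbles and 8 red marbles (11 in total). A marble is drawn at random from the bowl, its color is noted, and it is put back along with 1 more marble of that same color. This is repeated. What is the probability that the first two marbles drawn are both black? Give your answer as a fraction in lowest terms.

1/11

After a black draw the bowl holds 4 black out of 12.
P = (3/11)·(4/12) = 1/11 ≈ 0.0909.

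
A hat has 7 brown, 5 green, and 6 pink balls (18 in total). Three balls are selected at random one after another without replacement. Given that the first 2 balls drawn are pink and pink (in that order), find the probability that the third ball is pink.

1/4

After removing 2 pink, the hat has 4 pink out of 16 remaining.
P(third is pink | given) = 4/16 = 1/4 ≈ 0.2500.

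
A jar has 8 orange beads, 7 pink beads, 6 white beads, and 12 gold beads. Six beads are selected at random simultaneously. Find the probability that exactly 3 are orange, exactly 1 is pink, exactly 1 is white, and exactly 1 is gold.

252/9889

Unordered draws without replacement: count favorable combinations over C(33,6).
Favorable = C(8,3) · C(7,1) · C(6,1) · C(12,1) = 28224; total = C(33,6) = 1107568.
P = 28224/1107568 = 252/9889 ≈ 0.0255.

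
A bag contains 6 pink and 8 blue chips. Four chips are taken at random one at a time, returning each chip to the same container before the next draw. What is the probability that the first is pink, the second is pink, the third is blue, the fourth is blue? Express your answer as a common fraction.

Multiply the conditional probability of each draw in order, with replacement (the composition resets each draw).
P = (6/14) · (6/14) · (8/14) · (8/14) = 144/2401 ≈ 0.0600.

144/2401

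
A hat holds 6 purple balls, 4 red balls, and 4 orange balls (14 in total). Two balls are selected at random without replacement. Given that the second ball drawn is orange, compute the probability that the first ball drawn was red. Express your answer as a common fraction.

4/13

P(first=red and the second ball drawn is orange) = (4/14)·(4/13) = 8/91.
P(the second ball drawn is orange) = Σ over first color = 12/91 + 8/91 + 6/91 = 2/7.
By Bayes, P(first=red | the second ball drawn is orange) = 8/91 / 2/7 = 4/13 ≈ 0.3077.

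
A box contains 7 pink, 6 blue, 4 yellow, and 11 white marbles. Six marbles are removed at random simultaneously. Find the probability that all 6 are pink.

Unordered draws without replacement: count favorable combinations over C(28,6).
Favorable = C(7,6) · C(6,0) · C(4,0) · C(11,0) = 7; total = C(28,6) = 376740.
P = 7/376740 = 1/53820 ≈ 0.0000.

1/53820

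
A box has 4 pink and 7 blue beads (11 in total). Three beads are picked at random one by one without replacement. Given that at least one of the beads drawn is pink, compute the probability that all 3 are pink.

P(all 3 pink) = C(4,3)/C(11,3) = 4/165; P(at least one pink) = 1 − C(7,3)/C(11,3) = 26/33.
Since 'all 3 pink' ⊆ 'at least one pink', P(all 3 | at least one) = 4/165 / 26/33 = 2/65 ≈ 0.0308.

2/65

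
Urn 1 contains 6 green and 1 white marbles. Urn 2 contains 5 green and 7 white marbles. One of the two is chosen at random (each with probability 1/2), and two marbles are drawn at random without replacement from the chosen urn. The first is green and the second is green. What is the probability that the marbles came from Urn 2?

7/40

P(E | Urn 1) = 5/7; P(E | Urn 2) = 5/33.
P(E) = 1/2·5/7 + 1/2·5/33 = 100/231.
By Bayes' rule, P(Urn 2 | E) = 5/66 / 100/231 = 7/40 ≈ 0.1750.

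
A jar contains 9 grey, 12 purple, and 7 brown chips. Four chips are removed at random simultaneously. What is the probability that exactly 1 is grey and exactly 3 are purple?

44/455

Unordered draws without replacement: count favorable combinations over C(28,4).
Favorable = C(9,1) · C(12,3) · C(7,0) = 1980; total = C(28,4) = 20475.
P = 1980/20475 = 44/455 ≈ 0.0967.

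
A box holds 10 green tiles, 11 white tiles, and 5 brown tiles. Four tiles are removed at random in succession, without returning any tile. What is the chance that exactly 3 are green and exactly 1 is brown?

12/299

Unordered draws without replacement: count favorable combinations over C(26,4).
Favorable = C(10,3) · C(11,0) · C(5,1) = 600; total = C(26,4) = 14950.
P = 600/14950 = 12/299 ≈ 0.0401.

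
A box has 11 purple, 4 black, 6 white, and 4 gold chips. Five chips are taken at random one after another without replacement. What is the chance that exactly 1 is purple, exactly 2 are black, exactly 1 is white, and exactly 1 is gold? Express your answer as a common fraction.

Unordered draws without replacement: count favorable combinations over C(25,5).
Favorable = C(11,1) · C(4,2) · C(6,1) · C(4,1) = 1584; total = C(25,5) = 53130.
P = 1584/53130 = 24/805 ≈ 0.0298.

24/805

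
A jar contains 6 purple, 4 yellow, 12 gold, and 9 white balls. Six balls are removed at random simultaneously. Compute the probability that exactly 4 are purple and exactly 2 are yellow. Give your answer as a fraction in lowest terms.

Unordered draws without replacement: count favorable combinations over C(31,6).
Favorable = C(6,4) · C(4,2) · C(12,0) · C(9,0) = 90; total = C(31,6) = 736281.
P = 90/736281 = 10/81809 ≈ 0.0001.

10/81809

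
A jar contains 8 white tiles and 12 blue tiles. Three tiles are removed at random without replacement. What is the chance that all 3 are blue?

Unordered draws without replacement: count favorable combinations over C(20,3).
Favorable = C(8,0) · C(12,3) = 220; total = C(20,3) = 1140.
P = 220/1140 = 11/57 ≈ 0.1930.

11/57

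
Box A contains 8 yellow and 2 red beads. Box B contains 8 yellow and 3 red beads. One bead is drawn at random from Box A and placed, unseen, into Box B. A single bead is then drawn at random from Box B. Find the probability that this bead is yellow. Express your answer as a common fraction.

11/15

Condition on how many of the transferred beads are yellow (from Box A: 8 yellow of 10; then Box B has 12 total).
  0 yellow: C(8,0)C(2,1)/C(10,1) = 1/5; then P = 8/12
  1 yellow: C(8,1)C(2,0)/C(10,1) = 4/5; then P = 9/12
P(yellow from Box B) = 11/15 ≈ 0.7333.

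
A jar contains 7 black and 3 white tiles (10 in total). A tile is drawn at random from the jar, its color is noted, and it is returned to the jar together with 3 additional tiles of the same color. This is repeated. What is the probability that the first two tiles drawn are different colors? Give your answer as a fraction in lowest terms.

21/65

Either black then white, or white then black; after the first draw the total is 13.
P = (7/10)·(3/13) + (3/10)·(7/13) = 21/65 ≈ 0.3231.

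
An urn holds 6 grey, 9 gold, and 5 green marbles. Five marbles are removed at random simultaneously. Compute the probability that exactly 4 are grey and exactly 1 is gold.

45/5168

Unordered draws without replacement: count favorable combinations over C(20,5).
Favorable = C(6,4) · C(9,1) · C(5,0) = 135; total = C(20,5) = 15504.
P = 135/15504 = 45/5168 ≈ 0.0087.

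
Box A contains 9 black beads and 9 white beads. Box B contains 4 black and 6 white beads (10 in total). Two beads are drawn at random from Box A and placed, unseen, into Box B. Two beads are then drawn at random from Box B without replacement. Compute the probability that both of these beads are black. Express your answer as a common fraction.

29/187

Condition on how many of the transferred beads are black (from Box A: 9 black of 18; then Box B has 12 total).
  0 black: C(9,0)C(9,2)/C(18,2) = 4/17; then P = C(4,2)/C(12,2) = 1/11
  1 black: C(9,1)C(9,1)/C(18,2) = 9/17; then P = C(5,2)/C(12,2) = 5/33
  2 black: C(9,2)C(9,0)/C(18,2) = 4/17; then P = C(6,2)/C(12,2) = 5/22
P(both black) = 29/187 ≈ 0.1551.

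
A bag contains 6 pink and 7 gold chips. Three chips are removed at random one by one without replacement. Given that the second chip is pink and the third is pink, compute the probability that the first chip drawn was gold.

7/11

P(first=gold and the second chip is pink and the third is pink) = (7/13)·(6/12)·(5/11) = 35/286.
P(E) = Σ over first color = 10/143 + 35/286 = 5/26.
By Bayes, P(first=gold | E) = 35/286 / 5/26 = 7/11 ≈ 0.6364.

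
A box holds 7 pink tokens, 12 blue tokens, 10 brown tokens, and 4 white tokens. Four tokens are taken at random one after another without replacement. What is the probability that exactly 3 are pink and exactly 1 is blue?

Unordered draws without replacement: count favorable combinations over C(33,4).
Favorable = C(7,3) · C(12,1) · C(10,0) · C(4,0) = 420; total = C(33,4) = 40920.
P = 420/40920 = 7/682 ≈ 0.0103.

7/682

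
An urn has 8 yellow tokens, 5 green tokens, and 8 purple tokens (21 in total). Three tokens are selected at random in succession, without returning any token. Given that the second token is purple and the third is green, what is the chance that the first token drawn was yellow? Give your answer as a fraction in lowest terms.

P(first=yellow and the second token is purple and the third is green) = (8/21)·(8/20)·(5/19) = 16/399.
P(E) = Σ over first color = 16/399 + 8/399 + 2/57 = 2/21.
By Bayes, P(first=yellow | E) = 16/399 / 2/21 = 8/19 ≈ 0.4211.

8/19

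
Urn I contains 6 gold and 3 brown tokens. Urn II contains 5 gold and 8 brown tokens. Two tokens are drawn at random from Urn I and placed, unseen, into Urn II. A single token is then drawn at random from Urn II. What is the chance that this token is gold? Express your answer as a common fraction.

19/45

Condition on how many of the transferred tokens are gold (from Urn I: 6 gold of 9; then Urn II has 15 total).
  0 gold: C(6,0)C(3,2)/C(9,2) = 1/12; then P = 5/15
  1 gold: C(6,1)C(3,1)/C(9,2) = 1/2; then P = 6/15
  2 gold: C(6,2)C(3,0)/C(9,2) = 5/12; then P = 7/15
P(gold from Urn II) = 19/45 ≈ 0.4222.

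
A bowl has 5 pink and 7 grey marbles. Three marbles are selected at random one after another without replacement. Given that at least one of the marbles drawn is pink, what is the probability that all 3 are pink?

2/37

P(all 3 pink) = C(5,3)/C(12,3) = 1/22; P(at least one pink) = 1 − C(7,3)/C(12,3) = 37/44.
Since 'all 3 pink' ⊆ 'at least one pink', P(all 3 | at least one) = 1/22 / 37/44 = 2/37 ≈ 0.0541.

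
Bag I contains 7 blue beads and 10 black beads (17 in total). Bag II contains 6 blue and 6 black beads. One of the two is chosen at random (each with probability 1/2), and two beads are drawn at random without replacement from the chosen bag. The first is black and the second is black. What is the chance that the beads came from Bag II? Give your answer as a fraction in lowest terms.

P(E | Bag I) = 45/136; P(E | Bag II) = 5/22.
P(E) = 1/2·45/136 + 1/2·5/22 = 835/2992.
By Bayes' rule, P(Bag II | E) = 5/44 / 835/2992 = 68/167 ≈ 0.4072.

68/167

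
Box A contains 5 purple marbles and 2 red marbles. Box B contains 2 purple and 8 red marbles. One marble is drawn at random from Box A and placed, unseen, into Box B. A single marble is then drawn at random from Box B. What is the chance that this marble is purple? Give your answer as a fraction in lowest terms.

Condition on how many of the transferred marbles are purple (from Box A: 5 purple of 7; then Box B has 11 total).
  0 purple: C(5,0)C(2,1)/C(7,1) = 2/7; then P = 2/11
  1 purple: C(5,1)C(2,0)/C(7,1) = 5/7; then P = 3/11
P(purple from Box B) = 19/77 ≈ 0.2468.

19/77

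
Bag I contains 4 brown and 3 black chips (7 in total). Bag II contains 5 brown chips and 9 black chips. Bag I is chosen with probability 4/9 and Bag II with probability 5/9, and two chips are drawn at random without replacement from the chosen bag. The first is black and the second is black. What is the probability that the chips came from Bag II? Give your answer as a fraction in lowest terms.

P(E | Bag I) = 1/7; P(E | Bag II) = 36/91.
P(E) = 4/9·1/7 + 5/9·36/91 = 232/819.
By Bayes' rule, P(Bag II | E) = 20/91 / 232/819 = 45/58 ≈ 0.7759.

45/58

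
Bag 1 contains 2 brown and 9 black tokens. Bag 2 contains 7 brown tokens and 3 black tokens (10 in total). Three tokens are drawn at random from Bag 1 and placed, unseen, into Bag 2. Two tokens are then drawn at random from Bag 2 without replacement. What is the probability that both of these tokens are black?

Condition on how many of the transferred tokens are black (from Bag 1: 9 black of 11; then Bag 2 has 13 total).
  1 black: C(9,1)C(2,2)/C(11,3) = 3/55; then P = C(4,2)/C(13,2) = 1/13
  2 black: C(9,2)C(2,1)/C(11,3) = 24/55; then P = C(5,2)/C(13,2) = 5/39
  3 black: C(9,3)C(2,0)/C(11,3) = 28/55; then P = C(6,2)/C(13,2) = 5/26
P(both black) = 113/715 ≈ 0.1580.

113/715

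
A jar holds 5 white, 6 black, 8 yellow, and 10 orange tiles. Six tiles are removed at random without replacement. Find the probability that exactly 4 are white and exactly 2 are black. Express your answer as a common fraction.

5/31668

Unordered draws without replacement: count favorable combinations over C(29,6).
Favorable = C(5,4) · C(6,2) · C(8,0) · C(10,0) = 75; total = C(29,6) = 475020.
P = 75/475020 = 5/31668 ≈ 0.0002.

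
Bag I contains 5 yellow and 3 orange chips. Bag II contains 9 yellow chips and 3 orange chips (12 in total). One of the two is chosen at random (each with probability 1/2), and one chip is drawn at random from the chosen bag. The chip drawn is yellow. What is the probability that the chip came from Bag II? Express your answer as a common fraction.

6/11

P(yellow | Bag I) = 5/8; P(yellow | Bag II) = 3/4.
P(yellow) = 1/2·5/8 + 1/2·3/4 = 11/16.
By Bayes' rule, P(Bag II | yellow) = 3/8 / 11/16 = 6/11 ≈ 0.5455.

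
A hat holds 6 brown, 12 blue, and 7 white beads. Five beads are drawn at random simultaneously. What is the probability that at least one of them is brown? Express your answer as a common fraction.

6917/8855

Use the complement: P(at least one brown) = 1 − P(no brown).
P(none) = C(19,5)/C(25,5) = 11628/53130.
So P = 1 − 11628/53130 = 6917/8855 ≈ 0.7811.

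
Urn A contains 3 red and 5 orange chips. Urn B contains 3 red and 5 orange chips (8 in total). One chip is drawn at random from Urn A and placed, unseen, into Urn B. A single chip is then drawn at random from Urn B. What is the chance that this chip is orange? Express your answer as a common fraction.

5/8

Condition on how many of the transferred chips are orange (from Urn A: 5 orange of 8; then Urn B has 9 total).
  0 orange: C(5,0)C(3,1)/C(8,1) = 3/8; then P = 5/9
  1 orange: C(5,1)C(3,0)/C(8,1) = 5/8; then P = 6/9
P(orange from Urn B) = 5/8 ≈ 0.6250.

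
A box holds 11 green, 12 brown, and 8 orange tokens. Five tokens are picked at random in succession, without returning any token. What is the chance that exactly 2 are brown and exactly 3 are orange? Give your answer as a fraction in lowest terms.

176/8091

Unordered draws without replacement: count favorable combinations over C(31,5).
Favorable = C(11,0) · C(12,2) · C(8,3) = 3696; total = C(31,5) = 169911.
P = 3696/169911 = 176/8091 ≈ 0.0218.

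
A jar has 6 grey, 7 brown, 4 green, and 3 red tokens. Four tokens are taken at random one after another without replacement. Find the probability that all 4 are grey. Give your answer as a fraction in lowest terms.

1/323

Unordered draws without replacement: count favorable combinations over C(20,4).
Favorable = C(6,4) · C(7,0) · C(4,0) · C(3,0) = 15; total = C(20,4) = 4845.
P = 15/4845 = 1/323 ≈ 0.0031.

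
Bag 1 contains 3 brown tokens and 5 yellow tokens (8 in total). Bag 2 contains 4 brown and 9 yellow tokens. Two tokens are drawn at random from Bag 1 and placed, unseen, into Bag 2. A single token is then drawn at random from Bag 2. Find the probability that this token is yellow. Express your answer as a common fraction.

Condition on how many of the transferred tokens are yellow (from Bag 1: 5 yellow of 8; then Bag 2 has 15 total).
  0 yellow: C(5,0)C(3,2)/C(8,2) = 3/28; then P = 9/15
  1 yellow: C(5,1)C(3,1)/C(8,2) = 15/28; then P = 10/15
  2 yellow: C(5,2)C(3,0)/C(8,2) = 5/14; then P = 11/15
P(yellow from Bag 2) = 41/60 ≈ 0.6833.

41/60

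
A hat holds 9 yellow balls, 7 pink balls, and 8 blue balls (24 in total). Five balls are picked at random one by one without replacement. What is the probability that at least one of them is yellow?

171/184

Use the complement: P(at least one yellow) = 1 − P(no yellow).
P(none) = C(15,5)/C(24,5) = 3003/42504.
So P = 1 − 3003/42504 = 171/184 ≈ 0.9293.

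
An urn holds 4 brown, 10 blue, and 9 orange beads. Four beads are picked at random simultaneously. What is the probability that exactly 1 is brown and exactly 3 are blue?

Unordered draws without replacement: count favorable combinations over C(23,4).
Favorable = C(4,1) · C(10,3) · C(9,0) = 480; total = C(23,4) = 8855.
P = 480/8855 = 96/1771 ≈ 0.0542.

96/1771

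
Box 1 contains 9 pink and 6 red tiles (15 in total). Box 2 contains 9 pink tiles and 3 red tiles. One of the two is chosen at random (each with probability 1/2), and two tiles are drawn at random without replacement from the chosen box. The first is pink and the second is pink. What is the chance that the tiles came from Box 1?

22/57

P(E | Box 1) = 12/35; P(E | Box 2) = 6/11.
P(E) = 1/2·12/35 + 1/2·6/11 = 171/385.
By Bayes' rule, P(Box 1 | E) = 6/35 / 171/385 = 22/57 ≈ 0.3860.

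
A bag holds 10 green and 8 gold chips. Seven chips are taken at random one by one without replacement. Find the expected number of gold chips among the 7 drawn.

28/9

By linearity of expectation, E[X] = Σ P(draw i is gold); by symmetry each draw (even without replacement) has P(gold) = 8/18.
E[X] = 7 · 8/18 = 28/9 ≈ 3.1111.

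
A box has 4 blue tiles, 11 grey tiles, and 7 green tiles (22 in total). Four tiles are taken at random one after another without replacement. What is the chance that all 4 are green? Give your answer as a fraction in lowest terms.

1/209

Unordered draws without replacement: count favorable combinations over C(22,4).
Favorable = C(4,0) · C(11,0) · C(7,4) = 35; total = C(22,4) = 7315.
P = 35/7315 = 1/209 ≈ 0.0048.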